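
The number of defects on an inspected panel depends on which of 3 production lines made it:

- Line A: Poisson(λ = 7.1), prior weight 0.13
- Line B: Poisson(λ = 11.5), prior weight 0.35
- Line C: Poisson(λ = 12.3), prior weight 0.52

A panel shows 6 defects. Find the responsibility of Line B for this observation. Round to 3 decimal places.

Posterior ∝ prior × likelihood, so P(k | x) ∝ π_k f_k(x); normalise over all components.
Component likelihoods at x = 6 defects:
  p_A = e^(−7.1)·7.1^6/6! = 0.1468
  p_B = e^(−11.5)·11.5^6/6! = 0.0325438
  p_C = e^(−12.3)·12.3^6/6! = 0.0218915
Prior × likelihood for each component:
  π_A·p_A = 0.13 × 0.1468 = 0.019084
  π_B·p_B = 0.35 × 0.0325438 = 0.0113903
  π_C·p_C = 0.52 × 0.0218915 = 0.0113836
Normaliser: 0.019084 + 0.0113903 + 0.0113836 = 0.0418579
P(Line B | 6 defects) ≈ 0.272

0.272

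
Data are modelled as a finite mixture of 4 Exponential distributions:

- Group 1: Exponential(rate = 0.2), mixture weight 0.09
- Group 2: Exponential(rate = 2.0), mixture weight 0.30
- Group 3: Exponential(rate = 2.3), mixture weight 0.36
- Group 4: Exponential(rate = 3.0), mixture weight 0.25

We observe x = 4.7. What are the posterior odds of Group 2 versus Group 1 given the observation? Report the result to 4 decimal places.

Posterior odds = (P(Z=i) f_i(x)) / (P(Z=j) f_j(x)); the normalising sum cancels.
Component likelihoods at x = 4.7:
  p_1 = 0.2·e^(−0.2·4.7) = 0.2·e^(−0.9400) = 0.0781256
  p_2 = 2.0·e^(−2.0·4.7) = 2.0·e^(−9.4000) = 0.000165448
  p_3 = 2.3·e^(−2.3·4.7) = 2.3·e^(−10.8100) = 4.6452e-05
  p_4 = 3.0·e^(−3.0·4.7) = 3.0·e^(−14.1000) = 2.25719e-06
Posterior odds = (P(Z=2)·p_2) / (P(Z=1)·p_1) = (0.30·0.000165448) / (0.09·0.0781256) = 4.96344e-05 / 0.0070313 ≈ 0.0071

0.0071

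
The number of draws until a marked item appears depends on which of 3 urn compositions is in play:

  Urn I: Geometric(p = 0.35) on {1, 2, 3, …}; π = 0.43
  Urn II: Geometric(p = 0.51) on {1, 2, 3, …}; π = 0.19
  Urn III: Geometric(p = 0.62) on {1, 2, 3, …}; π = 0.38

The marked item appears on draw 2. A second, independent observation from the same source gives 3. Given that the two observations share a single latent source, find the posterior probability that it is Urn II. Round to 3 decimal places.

0.205

The responsibility of component k is P(Z=k) f_k(x) divided by Σ_j P(Z=j) f_j(x).
Since both observations come from the same component, the likelihood for component k is f_k(x₁)·f_k(x₂).
  f_I = [0.35·(1−0.35)^1 = 0.35·0.65 = 0.2275] × [0.147875] = 0.0336416
  f_II = [0.51·(1−0.51)^1 = 0.51·0.49 = 0.2499] × [0.122451] = 0.0306005
  f_III = [0.62·(1−0.62)^1 = 0.62·0.38 = 0.2356] × [0.089528] = 0.0210928
Weight by the priors:
  P(Z=I)·f_I = 0.43 × 0.0336416 = 0.0144659
  P(Z=II)·f_II = 0.19 × 0.0306005 = 0.0058141
  P(Z=III)·f_III = 0.38 × 0.0210928 = 0.00801526
Denominator: 0.0144659 + 0.0058141 + 0.00801526 = 0.0282952
P(Urn II | data) = 0.0058141 / 0.0282952 ≈ 0.205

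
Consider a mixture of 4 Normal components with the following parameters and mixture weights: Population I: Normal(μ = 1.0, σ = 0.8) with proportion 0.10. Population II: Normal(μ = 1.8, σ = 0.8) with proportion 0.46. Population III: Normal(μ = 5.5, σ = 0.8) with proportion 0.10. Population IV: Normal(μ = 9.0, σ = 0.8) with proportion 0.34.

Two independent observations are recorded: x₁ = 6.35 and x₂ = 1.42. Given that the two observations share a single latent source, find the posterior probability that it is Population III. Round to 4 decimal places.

P(component k | x) = π_k·f_k(x) / marginal(x), where marginal(x) = Σ_j π_j·f_j(x).
Since both observations come from the same component, the likelihood for component k is f_k(x₁)·f_k(x₂).
  p_I = [(1/(0.8·√(2π)))·exp(−(6.35−1.0)²/(2·0.8²)) = 0.498678·exp(-22.36133) = 9.69212e-11] × [0.434479] = 4.21102e-11
  p_II = [(1/(0.8·√(2π)))·exp(−(6.35−1.8)²/(2·0.8²)) = 0.498678·exp(-16.17383) = 4.71646e-08] × [0.445478] = 2.10108e-08
  p_III = [(1/(0.8·√(2π)))·exp(−(6.35−5.5)²/(2·0.8²)) = 0.498678·exp(-0.56445) = 0.283584] × [1.12155e-06] = 3.18054e-07
  p_IV = [(1/(0.8·√(2π)))·exp(−(6.35−9.0)²/(2·0.8²)) = 0.498678·exp(-5.48633) = 0.00206604] × [1.59695e-20] = 3.29935e-23
Multiply by the mixture weights:
  π_I·p_I = 0.10 × 4.21102e-11 = 4.21102e-12
  π_II·p_II = 0.46 × 2.10108e-08 = 9.66496e-09
  π_III·p_III = 0.10 × 3.18054e-07 = 3.18054e-08
  π_IV·p_IV = 0.34 × 3.29935e-23 = 1.12178e-23
Denominator: 4.21102e-12 + 9.66496e-09 + 3.18054e-08 + 1.12178e-23 = 4.14746e-08
P(Population III | x₁, x₂) = 3.18054e-08 / 4.14746e-08 ≈ 0.7669

0.7669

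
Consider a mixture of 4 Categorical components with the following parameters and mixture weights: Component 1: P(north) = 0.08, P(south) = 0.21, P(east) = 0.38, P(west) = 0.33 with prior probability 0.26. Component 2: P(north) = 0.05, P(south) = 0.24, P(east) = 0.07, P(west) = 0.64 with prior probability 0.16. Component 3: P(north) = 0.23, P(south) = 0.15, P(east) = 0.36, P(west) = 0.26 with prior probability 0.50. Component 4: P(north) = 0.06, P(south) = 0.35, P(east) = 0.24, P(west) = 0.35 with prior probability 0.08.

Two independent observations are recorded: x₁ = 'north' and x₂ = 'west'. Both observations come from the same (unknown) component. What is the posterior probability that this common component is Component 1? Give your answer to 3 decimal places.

P(component k | x) = P(Z=k)·f_k(x) / marginal(x), where marginal(x) = Σ_j P(Z=j)·f_j(x).
Since both observations come from the same component, the likelihood for component k is f_k(x₁)·f_k(x₂).
  f_1 = [P(north | comp) = 0.08] × [0.33] = 0.0264
  f_2 = [P(north | comp) = 0.05] × [0.64] = 0.032
  f_3 = [P(north | comp) = 0.23] × [0.26] = 0.0598
  f_4 = [P(north | comp) = 0.06] × [0.35] = 0.021
Weight by the priors:
  P(Z=1)·f_1 = 0.26 × 0.0264 = 0.006864
  P(Z=2)·f_2 = 0.16 × 0.032 = 0.00512
  P(Z=3)·f_3 = 0.50 × 0.0598 = 0.0299
  P(Z=4)·f_4 = 0.08 × 0.021 = 0.00168
Evidence: 0.006864 + 0.00512 + 0.0299 + 0.00168 = 0.043564
P(Component 1 | data) ≈ 0.158

0.158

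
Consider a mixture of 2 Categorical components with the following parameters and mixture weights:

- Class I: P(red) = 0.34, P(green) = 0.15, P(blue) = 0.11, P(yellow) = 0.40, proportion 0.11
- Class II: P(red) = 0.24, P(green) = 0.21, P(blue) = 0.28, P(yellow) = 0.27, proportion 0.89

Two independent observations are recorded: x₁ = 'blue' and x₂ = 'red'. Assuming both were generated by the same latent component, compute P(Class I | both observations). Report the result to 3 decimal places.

0.064

Apply Bayes' rule: the posterior for each component is proportional to its prior times its likelihood at x.
Since both observations come from the same component, the likelihood for component k is f_k(x₁)·f_k(x₂).
  f_I = [P(blue | comp) = 0.11] × [0.34] = 0.0374
  f_II = [P(blue | comp) = 0.28] × [0.24] = 0.0672
Unnormalised posteriors:
  π_I·f_I = 0.11 × 0.0374 = 0.004114
  π_II·f_II = 0.89 × 0.0672 = 0.059808
Sum: 0.004114 + 0.059808 = 0.063922
P(Class I | x₁,x₂) ≈ 0.064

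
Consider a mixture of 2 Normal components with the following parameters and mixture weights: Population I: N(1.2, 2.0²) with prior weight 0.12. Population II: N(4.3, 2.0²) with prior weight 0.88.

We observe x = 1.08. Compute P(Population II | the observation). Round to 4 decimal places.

The responsibility of component k is P(Z=k) f_k(x) divided by Σ_j P(Z=j) f_j(x).
Evaluate each component's likelihood at the observed value:
  L_I = 0.199112
  L_II = 0.0545774
Multiply by the mixture weights:
  P(Z=I)·L_I = 0.12 × 0.199112 = 0.0238935
  P(Z=II)·L_II = 0.88 × 0.0545774 = 0.0480281
Normaliser: 0.0238935 + 0.0480281 = 0.0719216
So the posterior for Population II is 0.0480281 / 0.0719216 ≈ 0.6678.

0.6678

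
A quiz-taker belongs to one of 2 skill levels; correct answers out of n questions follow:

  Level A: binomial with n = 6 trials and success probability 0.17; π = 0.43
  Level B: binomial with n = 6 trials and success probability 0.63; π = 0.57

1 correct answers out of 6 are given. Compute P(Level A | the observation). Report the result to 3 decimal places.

Posterior ∝ prior × likelihood, so P(k | x) ∝ w_k f_k(x); normalise over all components.
Evaluate each component's likelihood at the observed value:
  p_A = C(6,1)·0.17^1·0.83^5 = 6·0.17·0.393904 = 0.401782
  p_B = C(6,1)·0.63^1·0.37^5 = 6·0.63·0.0069344 = 0.026212
Prior × likelihood for each component:
  w_A·p_A = 0.43 × 0.401782 = 0.172766
  w_B·p_B = 0.57 × 0.026212 = 0.0149408
Sum: 0.172766 + 0.0149408 = 0.187707
Responsibility of Level A: 0.172766 / 0.187707 ≈ 0.920

0.920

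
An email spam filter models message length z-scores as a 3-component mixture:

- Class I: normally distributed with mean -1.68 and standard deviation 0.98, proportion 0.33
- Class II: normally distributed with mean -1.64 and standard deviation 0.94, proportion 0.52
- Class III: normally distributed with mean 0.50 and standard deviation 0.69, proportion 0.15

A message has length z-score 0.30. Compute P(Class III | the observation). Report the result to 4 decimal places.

0.6556

By Bayes' theorem, P(k | x) = π_k f_k(x) / Σ_j π_j f_j(x).
Component likelihoods at x = 0.30:
  p_I = (1/(0.98·√(2π)))·exp(−(0.30−-1.68)²/(2·0.98²)) = 0.407084·exp(-2.04102) = 0.0528784
  p_II = (1/(0.94·√(2π)))·exp(−(0.30−-1.64)²/(2·0.94²)) = 0.424407·exp(-2.12970) = 0.0504506
  p_III = (1/(0.69·√(2π)))·exp(−(0.30−0.50)²/(2·0.69²)) = 0.578177·exp(-0.04201) = 0.554392
Multiply by the mixture weights:
  π_I·p_I = 0.33 × 0.0528784 = 0.0174499
  π_II·p_II = 0.52 × 0.0504506 = 0.0262343
  π_III·p_III = 0.15 × 0.554392 = 0.0831588
Denominator: 0.0174499 + 0.0262343 + 0.0831588 = 0.126843
So the posterior for Class III is 0.0831588 / 0.126843 ≈ 0.6556.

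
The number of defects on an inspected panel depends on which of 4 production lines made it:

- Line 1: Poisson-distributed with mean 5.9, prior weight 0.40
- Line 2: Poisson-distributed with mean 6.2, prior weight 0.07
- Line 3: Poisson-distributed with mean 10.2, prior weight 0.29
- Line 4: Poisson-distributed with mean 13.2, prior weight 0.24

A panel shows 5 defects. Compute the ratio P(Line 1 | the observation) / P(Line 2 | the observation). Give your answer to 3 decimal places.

6.019

Since P(k|x) ∝ w_k f_k(x), the posterior odds are w_i f_i(x) / (w_j f_j(x)).
Evaluate each component's likelihood at the observed value:
  f_1 = e^(−5.9)·5.9^5/5! = 0.163208
  f_2 = e^(−6.2)·6.2^5/5! = 0.154936
  f_3 = e^(−10.2)·10.2^5/5! = 0.0341992
  f_4 = e^(−13.2)·13.2^5/5! = 0.00618018
0.0652832 / 0.0108455 ≈ 6.019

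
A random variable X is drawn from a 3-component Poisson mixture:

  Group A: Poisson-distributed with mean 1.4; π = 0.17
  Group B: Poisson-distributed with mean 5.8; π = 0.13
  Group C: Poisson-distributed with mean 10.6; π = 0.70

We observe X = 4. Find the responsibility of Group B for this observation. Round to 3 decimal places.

0.539

Apply Bayes' rule: the posterior for each component is proportional to its prior times its likelihood at x.
Evaluate each component's likelihood at the observed value:
  p_A = 0.039472
  p_B = 0.142755
  p_C = 0.0131066
Weight by the priors:
  P(Z=A)·p_A = 0.17 × 0.039472 = 0.00671023
  P(Z=B)·p_B = 0.13 × 0.142755 = 0.0185582
  P(Z=C)·p_C = 0.70 × 0.0131066 = 0.00917463
Denominator: 0.00671023 + 0.0185582 + 0.00917463 = 0.0344431
P(Group B | the observation) = 0.0185582 / 0.0344431 ≈ 0.539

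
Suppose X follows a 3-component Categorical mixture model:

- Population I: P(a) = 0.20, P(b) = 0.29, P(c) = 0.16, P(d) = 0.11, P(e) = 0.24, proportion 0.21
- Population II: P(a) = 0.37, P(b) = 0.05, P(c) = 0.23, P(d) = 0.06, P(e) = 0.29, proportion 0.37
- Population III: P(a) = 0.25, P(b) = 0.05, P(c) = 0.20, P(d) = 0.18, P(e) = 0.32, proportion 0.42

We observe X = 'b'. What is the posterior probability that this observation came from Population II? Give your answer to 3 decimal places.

P(component k | x) = π_k·f_k(x) / marginal(x), where marginal(x) = Σ_j π_j·f_j(x).
Categorical probabilities:
  f_I = 0.29
  f_II = 0.05
  f_III = 0.05
Unnormalised posteriors:
  π_I·f_I = 0.21 × 0.29 = 0.0609
  π_II·f_II = 0.37 × 0.05 = 0.0185
  π_III·f_III = 0.42 × 0.05 = 0.021
Marginal: 0.0609 + 0.0185 + 0.021 = 0.1004
P(Population II | data) = 0.0185 / 0.1004 ≈ 0.184

0.184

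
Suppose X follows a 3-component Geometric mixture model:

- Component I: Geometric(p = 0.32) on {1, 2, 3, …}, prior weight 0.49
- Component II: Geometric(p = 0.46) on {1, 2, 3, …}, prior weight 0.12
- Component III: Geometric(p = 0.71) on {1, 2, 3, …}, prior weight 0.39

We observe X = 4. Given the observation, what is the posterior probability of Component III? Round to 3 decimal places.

0.104

Apply Bayes' rule: the posterior for each component is proportional to its prior times its likelihood at x.
Evaluate each component's likelihood at the observed value:
  f_I = 0.100618
  f_II = 0.0724334
  f_III = 0.0173162
Unnormalised posteriors:
  w_I·f_I = 0.49 × 0.100618 = 0.0493029
  w_II·f_II = 0.12 × 0.0724334 = 0.00869201
  w_III·f_III = 0.39 × 0.0173162 = 0.00675331
Marginal: 0.0493029 + 0.00869201 + 0.00675331 = 0.0647483
So the posterior for Component III is 0.00675331 / 0.0647483 ≈ 0.104.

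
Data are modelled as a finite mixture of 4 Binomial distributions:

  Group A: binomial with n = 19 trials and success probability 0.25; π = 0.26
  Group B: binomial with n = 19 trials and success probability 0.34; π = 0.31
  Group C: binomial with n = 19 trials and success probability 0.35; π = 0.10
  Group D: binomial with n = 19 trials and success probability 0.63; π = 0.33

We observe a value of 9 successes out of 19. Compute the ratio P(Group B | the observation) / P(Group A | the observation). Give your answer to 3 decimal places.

Only the two components matter; the odds are (π_i f_i(x)) / (π_j f_j(x)).
Binomial probabilities:
  p_A = 0.0198446
  p_B = 0.0879667
  p_C = 0.09802
  p_D = 0.0694466
Posterior odds = (π_B·p_B) / (π_A·p_A) = (0.31·0.0879667) / (0.26·0.0198446) = 0.0272697 / 0.00515958 ≈ 5.285

5.285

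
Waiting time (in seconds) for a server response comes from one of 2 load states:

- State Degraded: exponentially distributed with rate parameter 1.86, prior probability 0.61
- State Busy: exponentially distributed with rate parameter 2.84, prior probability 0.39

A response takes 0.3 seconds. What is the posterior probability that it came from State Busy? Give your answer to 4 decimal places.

0.4211

By Bayes' theorem, P(k | x) = w_k f_k(x) / Σ_j w_j f_j(x).
Evaluate each component's likelihood at the observed value:
  f_Degraded = 1.86·e^(−1.86·0.3) = 1.86·e^(−0.5580) = 1.06458
  f_Busy = 2.84·e^(−2.84·0.3) = 2.84·e^(−0.8520) = 1.21143
Unnormalised posteriors:
  w_Degraded·f_Degraded = 0.61 × 1.06458 = 0.649391
  w_Busy·f_Busy = 0.39 × 1.21143 = 0.472459
Evidence: 0.649391 + 0.472459 = 1.12185
P(State Busy | x) ≈ 0.4211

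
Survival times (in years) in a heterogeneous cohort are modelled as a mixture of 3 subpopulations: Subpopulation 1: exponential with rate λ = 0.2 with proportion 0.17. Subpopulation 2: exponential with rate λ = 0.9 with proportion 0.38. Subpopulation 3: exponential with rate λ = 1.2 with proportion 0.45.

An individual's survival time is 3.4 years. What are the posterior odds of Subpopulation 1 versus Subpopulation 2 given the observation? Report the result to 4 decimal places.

Since P(k|x) ∝ P(Z=k) f_k(x), the posterior odds are P(Z=i) f_i(x) / (P(Z=j) f_j(x)).
Component likelihoods at x = 3.4 years:
  p_1 = 0.101323
  p_2 = 0.0421989
  p_3 = 0.020289
0.017225 / 0.0160356 ≈ 1.0742

1.0742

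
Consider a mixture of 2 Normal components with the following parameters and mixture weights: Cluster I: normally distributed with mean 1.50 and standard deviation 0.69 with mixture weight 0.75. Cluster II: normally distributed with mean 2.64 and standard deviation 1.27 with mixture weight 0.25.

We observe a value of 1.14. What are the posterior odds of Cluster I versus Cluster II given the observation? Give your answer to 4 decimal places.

9.6803

Since P(k|x) ∝ π_k f_k(x), the posterior odds are π_i f_i(x) / (π_j f_j(x)).
Component likelihoods at x = 1.14:
  p_I = (1/(0.69·√(2π)))·exp(−(1.14−1.50)²/(2·0.69²)) = 0.578177·exp(-0.13611) = 0.504604
  p_II = (1/(1.27·√(2π)))·exp(−(1.14−2.64)²/(2·1.27²)) = 0.314128·exp(-0.69750) = 0.156381
0.378453 / 0.0390954 ≈ 9.6803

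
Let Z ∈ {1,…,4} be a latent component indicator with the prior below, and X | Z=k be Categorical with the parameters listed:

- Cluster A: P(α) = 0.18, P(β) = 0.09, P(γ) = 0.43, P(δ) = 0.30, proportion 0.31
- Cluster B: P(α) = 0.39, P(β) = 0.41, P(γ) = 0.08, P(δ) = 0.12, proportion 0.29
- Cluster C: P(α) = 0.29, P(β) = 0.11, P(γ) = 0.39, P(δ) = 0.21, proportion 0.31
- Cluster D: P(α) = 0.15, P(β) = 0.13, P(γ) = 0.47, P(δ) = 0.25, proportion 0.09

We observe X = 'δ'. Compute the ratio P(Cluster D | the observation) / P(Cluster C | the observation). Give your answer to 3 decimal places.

0.346

Only the two components matter; the odds are (π_i f_i(x)) / (π_j f_j(x)).
Component likelihoods at x = 'δ':
  p_A = 0.3
  p_B = 0.12
  p_C = 0.21
  p_D = 0.25
0.0225 / 0.0651 ≈ 0.346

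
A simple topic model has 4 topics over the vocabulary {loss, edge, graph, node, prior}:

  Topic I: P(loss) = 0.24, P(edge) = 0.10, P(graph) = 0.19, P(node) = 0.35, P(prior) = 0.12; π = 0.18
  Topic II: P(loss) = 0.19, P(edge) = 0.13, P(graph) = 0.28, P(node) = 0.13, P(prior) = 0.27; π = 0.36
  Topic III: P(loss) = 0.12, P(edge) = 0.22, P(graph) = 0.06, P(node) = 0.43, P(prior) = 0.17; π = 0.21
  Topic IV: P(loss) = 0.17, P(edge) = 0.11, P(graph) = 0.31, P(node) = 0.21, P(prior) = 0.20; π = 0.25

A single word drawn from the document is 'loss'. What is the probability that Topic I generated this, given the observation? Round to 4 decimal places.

0.2409

Apply Bayes' rule: the posterior for each component is proportional to its prior times its likelihood at x.
Categorical probabilities:
  p_I = P(loss | comp) = 0.24
  p_II = P(loss | comp) = 0.19
  p_III = P(loss | comp) = 0.12
  p_IV = P(loss | comp) = 0.17
Prior × likelihood for each component:
  π_I·p_I = 0.18 × 0.24 = 0.0432
  π_II·p_II = 0.36 × 0.19 = 0.0684
  π_III·p_III = 0.21 × 0.12 = 0.0252
  π_IV·p_IV = 0.25 × 0.17 = 0.0425
Normaliser: 0.0432 + 0.0684 + 0.0252 + 0.0425 = 0.1793
P(Topic I | x) ≈ 0.2409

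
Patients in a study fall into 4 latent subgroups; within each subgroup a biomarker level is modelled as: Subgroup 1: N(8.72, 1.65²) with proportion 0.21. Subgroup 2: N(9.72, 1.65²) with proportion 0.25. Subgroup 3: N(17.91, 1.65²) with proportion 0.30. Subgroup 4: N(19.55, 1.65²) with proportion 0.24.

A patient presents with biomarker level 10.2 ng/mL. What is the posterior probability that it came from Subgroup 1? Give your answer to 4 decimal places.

By Bayes' theorem, P(k | x) = P(Z=k) f_k(x) / Σ_j P(Z=j) f_j(x).
Component likelihoods at x = 10.2 ng/mL:
  p_1 = (1/(1.65·√(2π)))·exp(−(10.2−8.72)²/(2·1.65²)) = 0.241783·exp(-0.40228) = 0.161703
  p_2 = (1/(1.65·√(2π)))·exp(−(10.2−9.72)²/(2·1.65²)) = 0.241783·exp(-0.04231) = 0.231766
  p_3 = (1/(1.65·√(2π)))·exp(−(10.2−17.91)²/(2·1.65²)) = 0.241783·exp(-10.91719) = 4.38683e-06
  p_4 = (1/(1.65·√(2π)))·exp(−(10.2−19.55)²/(2·1.65²)) = 0.241783·exp(-16.05556) = 2.57387e-08
Weight by the priors:
  P(Z=1)·p_1 = 0.21 × 0.161703 = 0.0339577
  P(Z=2)·p_2 = 0.25 × 0.231766 = 0.0579415
  P(Z=3)·p_3 = 0.30 × 4.38683e-06 = 1.31605e-06
  P(Z=4)·p_4 = 0.24 × 2.57387e-08 = 6.17729e-09
Sum: 0.0339577 + 0.0579415 + 1.31605e-06 + 6.17729e-09 = 0.0919005
So the posterior for Subgroup 1 is 0.0339577 / 0.0919005 ≈ 0.3695.

0.3695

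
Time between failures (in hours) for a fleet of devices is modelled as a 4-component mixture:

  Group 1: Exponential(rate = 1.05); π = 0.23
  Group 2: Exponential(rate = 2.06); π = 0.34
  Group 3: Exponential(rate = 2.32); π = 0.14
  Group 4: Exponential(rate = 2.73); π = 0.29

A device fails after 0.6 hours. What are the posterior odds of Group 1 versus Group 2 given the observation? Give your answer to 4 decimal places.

Since P(k|x) ∝ π_k f_k(x), the posterior odds are π_i f_i(x) / (π_j f_j(x)).
Exponential densities:
  p_1 = 0.559221
  p_2 = 0.598521
  p_3 = 0.5767
  p_4 = 0.530626
Odds = (0.23/0.34) × (0.559221/0.598521) = 0.676471 × 0.934339 ≈ 0.6321

0.6321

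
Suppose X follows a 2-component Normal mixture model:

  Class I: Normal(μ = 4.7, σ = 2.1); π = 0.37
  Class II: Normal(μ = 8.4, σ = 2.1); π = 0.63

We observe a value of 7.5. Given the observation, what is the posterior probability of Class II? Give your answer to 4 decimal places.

P(component k | x) = π_k·f_k(x) / marginal(x), where marginal(x) = Σ_j π_j·f_j(x).
Component likelihoods at x = 7.5:
  f_I = (1/(2.1·√(2π)))·exp(−(7.5−4.7)²/(2·2.1²)) = 0.189973·exp(-0.88889) = 0.0781
  f_II = (1/(2.1·√(2π)))·exp(−(7.5−8.4)²/(2·2.1²)) = 0.189973·exp(-0.09184) = 0.173303
Multiply by the mixture weights:
  π_I·f_I = 0.37 × 0.0781 = 0.028897
  π_II·f_II = 0.63 × 0.173303 = 0.109181
Marginal: 0.028897 + 0.109181 = 0.138078
P(Class II | data) = 0.109181 / 0.138078 ≈ 0.7907

0.7907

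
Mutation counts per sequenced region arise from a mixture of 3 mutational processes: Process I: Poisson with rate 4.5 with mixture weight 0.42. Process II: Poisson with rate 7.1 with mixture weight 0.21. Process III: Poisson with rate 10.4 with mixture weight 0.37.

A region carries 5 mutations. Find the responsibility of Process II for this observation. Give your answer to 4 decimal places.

0.2385

Posterior ∝ prior × likelihood, so P(k | x) ∝ w_k f_k(x); normalise over all components.
Poisson probabilities:
  f_I = e^(−4.5)·4.5^5/5! = 0.170827
  f_II = e^(−7.1)·7.1^5/5! = 0.124057
  f_III = e^(−10.4)·10.4^5/5! = 0.0308548
Prior × likelihood for each component:
  w_I·f_I = 0.42 × 0.170827 = 0.0717473
  w_II·f_II = 0.21 × 0.124057 = 0.0260519
  w_III·f_III = 0.37 × 0.0308548 = 0.0114163
Denominator: 0.0717473 + 0.0260519 + 0.0114163 = 0.109215
P(Process II | x) ≈ 0.2385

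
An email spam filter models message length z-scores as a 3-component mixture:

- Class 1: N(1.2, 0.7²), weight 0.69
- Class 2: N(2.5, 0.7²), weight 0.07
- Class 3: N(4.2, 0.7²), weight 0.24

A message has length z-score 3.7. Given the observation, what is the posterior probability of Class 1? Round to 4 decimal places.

The responsibility of component k is P(Z=k) f_k(x) divided by Σ_j P(Z=j) f_j(x).
Normal densities:
  p_1 = 0.000968449
  p_2 = 0.131119
  p_3 = 0.441593
Unnormalised posteriors:
  P(Z=1)·p_1 = 0.69 × 0.000968449 = 0.00066823
  P(Z=2)·p_2 = 0.07 × 0.131119 = 0.00917832
  P(Z=3)·p_3 = 0.24 × 0.441593 = 0.105982
Normaliser: 0.00066823 + 0.00917832 + 0.105982 = 0.115829
So the posterior for Class 1 is 0.00066823 / 0.115829 ≈ 0.0058.

0.0058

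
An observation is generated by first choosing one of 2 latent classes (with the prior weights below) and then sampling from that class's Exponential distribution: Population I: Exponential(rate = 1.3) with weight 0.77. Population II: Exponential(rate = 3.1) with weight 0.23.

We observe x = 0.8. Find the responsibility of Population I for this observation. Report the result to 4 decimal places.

0.8556

By Bayes' theorem, P(k | x) = π_k f_k(x) / Σ_j π_j f_j(x).
Evaluate each component's likelihood at the observed value:
  p_I = 1.3·e^(−1.3·0.8) = 1.3·e^(−1.0400) = 0.459491
  p_II = 3.1·e^(−3.1·0.8) = 3.1·e^(−2.4800) = 0.259604
Weight by the priors:
  π_I·p_I = 0.77 × 0.459491 = 0.353808
  π_II·p_II = 0.23 × 0.259604 = 0.0597089
Normaliser: 0.353808 + 0.0597089 = 0.413517
So the posterior for Population I is 0.353808 / 0.413517 ≈ 0.8556.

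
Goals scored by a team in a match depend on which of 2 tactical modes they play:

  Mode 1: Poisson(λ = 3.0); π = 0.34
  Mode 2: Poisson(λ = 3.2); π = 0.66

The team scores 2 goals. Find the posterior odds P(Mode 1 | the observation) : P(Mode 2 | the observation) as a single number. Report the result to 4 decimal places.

Posterior odds = (w_i f_i(x)) / (w_j f_j(x)); the normalising sum cancels.
Evaluate each component's likelihood at the observed value:
  L_1 = e^(−3.0)·3.0^2/2! = 0.224042
  L_2 = e^(−3.2)·3.2^2/2! = 0.208702
Posterior odds = (w_1·L_1) / (w_2·L_2) = (0.34·0.224042) / (0.66·0.208702) = 0.0761742 / 0.137744 ≈ 0.5530

0.5530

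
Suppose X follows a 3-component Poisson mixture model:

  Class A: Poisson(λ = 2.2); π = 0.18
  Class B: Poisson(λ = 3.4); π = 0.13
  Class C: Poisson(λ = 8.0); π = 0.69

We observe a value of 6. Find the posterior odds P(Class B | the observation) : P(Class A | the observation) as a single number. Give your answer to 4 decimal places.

The posterior odds equal the prior odds times the likelihood ratio: (P(Z=i)/P(Z=j))·(f_i(x)/f_j(x)).
Evaluate each component's likelihood at the observed value:
  L_A = e^(−2.2)·2.2^6/6! = 0.0174484
  L_B = e^(−3.4)·3.4^6/6! = 0.0716044
  L_C = e^(−8.0)·8.0^6/6! = 0.122138
Posterior odds = (P(Z=B)·L_B) / (P(Z=A)·L_A) = (0.13·0.0716044) / (0.18·0.0174484) = 0.00930857 / 0.00314071 ≈ 2.9638

2.9638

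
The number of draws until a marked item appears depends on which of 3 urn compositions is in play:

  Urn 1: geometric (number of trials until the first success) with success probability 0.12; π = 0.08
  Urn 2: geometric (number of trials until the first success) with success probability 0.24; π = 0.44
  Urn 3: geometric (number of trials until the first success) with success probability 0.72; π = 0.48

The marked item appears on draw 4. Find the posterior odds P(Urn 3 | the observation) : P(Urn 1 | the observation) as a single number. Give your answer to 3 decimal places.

1.160

Only the two components matter; the odds are (π_i f_i(x)) / (π_j f_j(x)).
Evaluate each component's likelihood at the observed value:
  L_1 = 0.12·(1−0.12)^3 = 0.12·0.681472 = 0.0817766
  L_2 = 0.24·(1−0.24)^3 = 0.24·0.438976 = 0.105354
  L_3 = 0.72·(1−0.72)^3 = 0.72·0.021952 = 0.0158054
0.00758661 / 0.00654213 ≈ 1.160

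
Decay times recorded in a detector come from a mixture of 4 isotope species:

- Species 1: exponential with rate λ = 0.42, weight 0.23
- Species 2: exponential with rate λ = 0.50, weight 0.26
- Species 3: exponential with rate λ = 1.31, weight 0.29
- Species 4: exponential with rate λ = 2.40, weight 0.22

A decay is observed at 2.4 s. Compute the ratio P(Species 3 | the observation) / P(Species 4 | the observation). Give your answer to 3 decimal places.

9.844

Only the two components matter; the odds are (π_i f_i(x)) / (π_j f_j(x)).
Evaluate each component's likelihood at the observed value:
  f_1 = 0.153278
  f_2 = 0.150597
  f_3 = 0.0564741
  f_4 = 0.00756267
Posterior odds = (π_3·f_3) / (π_4·f_4) = (0.29·0.0564741) / (0.22·0.00756267) = 0.0163775 / 0.00166379 ≈ 9.844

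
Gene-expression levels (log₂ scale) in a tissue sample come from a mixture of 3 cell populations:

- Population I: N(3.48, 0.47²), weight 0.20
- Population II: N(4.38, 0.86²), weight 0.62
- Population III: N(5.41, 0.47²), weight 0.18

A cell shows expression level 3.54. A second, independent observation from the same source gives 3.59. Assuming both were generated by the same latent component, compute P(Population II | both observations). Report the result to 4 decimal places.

The responsibility of component k is π_k f_k(x) divided by Σ_j π_j f_j(x).
Since both observations come from the same component, the likelihood for component k is f_k(x₁)·f_k(x₂).
  f_I = [0.841925] × [0.825882] = 0.69533
  f_II = [0.287903] × [0.304211] = 0.0875835
  f_III = [0.00030997] × [0.000470636] = 1.45883e-07
Multiply by the mixture weights:
  π_I·f_I = 0.20 × 0.69533 = 0.139066
  π_II·f_II = 0.62 × 0.0875835 = 0.0543017
  π_III·f_III = 0.18 × 1.45883e-07 = 2.62589e-08
Marginal: 0.139066 + 0.0543017 + 2.62589e-08 = 0.193368
P(Population II | data) ≈ 0.2808

0.2808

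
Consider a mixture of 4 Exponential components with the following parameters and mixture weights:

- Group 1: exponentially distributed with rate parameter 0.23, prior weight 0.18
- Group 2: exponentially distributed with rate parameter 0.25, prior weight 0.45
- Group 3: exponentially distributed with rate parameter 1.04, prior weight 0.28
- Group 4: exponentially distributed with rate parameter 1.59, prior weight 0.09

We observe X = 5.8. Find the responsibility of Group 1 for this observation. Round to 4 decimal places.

The responsibility of component k is w_k f_k(x) divided by Σ_j w_j f_j(x).
Exponential densities:
  L_1 = 0.0605869
  L_2 = 0.0586426
  L_3 = 0.00249672
  L_4 = 0.000157157
Multiply by the mixture weights:
  w_1·L_1 = 0.18 × 0.0605869 = 0.0109056
  w_2·L_2 = 0.45 × 0.0586426 = 0.0263892
  w_3·L_3 = 0.28 × 0.00249672 = 0.00069908
  w_4·L_4 = 0.09 × 0.000157157 = 1.41441e-05
Marginal: 0.0109056 + 0.0263892 + 0.00069908 + 1.41441e-05 = 0.038008
P(Group 1 | x) = 0.0109056 / 0.038008 ≈ 0.2869

0.2869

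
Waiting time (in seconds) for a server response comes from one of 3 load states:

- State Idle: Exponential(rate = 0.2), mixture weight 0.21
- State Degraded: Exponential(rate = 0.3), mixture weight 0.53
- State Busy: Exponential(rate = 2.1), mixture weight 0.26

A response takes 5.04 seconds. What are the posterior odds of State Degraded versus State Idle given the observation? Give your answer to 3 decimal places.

2.287

The posterior odds equal the prior odds times the likelihood ratio: (P(Z=i)/P(Z=j))·(f_i(x)/f_j(x)).
Exponential densities:
  p_Idle = 0.2·e^(−0.2·5.04) = 0.2·e^(−1.0080) = 0.0729896
  p_Degraded = 0.3·e^(−0.3·5.04) = 0.3·e^(−1.5120) = 0.0661406
  p_Busy = 2.1·e^(−2.1·5.04) = 2.1·e^(−10.5840) = 5.31675e-05
Odds = (0.53/0.21) × (0.0661406/0.0729896) = 2.52381 × 0.906164 ≈ 2.287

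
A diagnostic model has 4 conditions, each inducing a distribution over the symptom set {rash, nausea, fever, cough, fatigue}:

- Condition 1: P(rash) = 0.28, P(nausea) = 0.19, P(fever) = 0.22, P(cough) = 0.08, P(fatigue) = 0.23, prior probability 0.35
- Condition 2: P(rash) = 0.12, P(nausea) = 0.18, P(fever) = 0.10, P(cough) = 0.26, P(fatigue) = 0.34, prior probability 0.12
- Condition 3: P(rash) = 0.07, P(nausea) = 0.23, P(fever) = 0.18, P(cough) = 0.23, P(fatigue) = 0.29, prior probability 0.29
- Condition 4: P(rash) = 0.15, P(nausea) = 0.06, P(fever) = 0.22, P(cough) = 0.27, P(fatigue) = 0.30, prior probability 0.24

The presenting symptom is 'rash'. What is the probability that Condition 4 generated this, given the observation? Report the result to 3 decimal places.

0.213

Posterior ∝ prior × likelihood, so P(k | x) ∝ π_k f_k(x); normalise over all components.
Evaluate each component's likelihood at the observed value:
  f_1 = 0.28
  f_2 = 0.12
  f_3 = 0.07
  f_4 = 0.15
Unnormalised posteriors:
  π_1·f_1 = 0.35 × 0.28 = 0.098
  π_2·f_2 = 0.12 × 0.12 = 0.0144
  π_3·f_3 = 0.29 × 0.07 = 0.0203
  π_4·f_4 = 0.24 × 0.15 = 0.036
Normaliser: 0.098 + 0.0144 + 0.0203 + 0.036 = 0.1687
P(Condition 4 | the observation) = 0.036 / 0.1687 ≈ 0.213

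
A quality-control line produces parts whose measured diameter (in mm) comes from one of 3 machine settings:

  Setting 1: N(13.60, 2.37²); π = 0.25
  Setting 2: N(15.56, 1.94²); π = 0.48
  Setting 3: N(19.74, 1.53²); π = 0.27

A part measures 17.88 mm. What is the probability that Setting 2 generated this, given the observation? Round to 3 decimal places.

The responsibility of component k is π_k f_k(x) divided by Σ_j π_j f_j(x).
Normal densities:
  L_1 = 0.0329594
  L_2 = 0.100592
  L_3 = 0.124537
Weight by the priors:
  π_1·L_1 = 0.25 × 0.0329594 = 0.00823985
  π_2·L_2 = 0.48 × 0.100592 = 0.048284
  π_3·L_3 = 0.27 × 0.124537 = 0.033625
Marginal: 0.00823985 + 0.048284 + 0.033625 = 0.0901488
P(Setting 2 | 17.88 mm) = 0.048284 / 0.0901488 ≈ 0.536

0.536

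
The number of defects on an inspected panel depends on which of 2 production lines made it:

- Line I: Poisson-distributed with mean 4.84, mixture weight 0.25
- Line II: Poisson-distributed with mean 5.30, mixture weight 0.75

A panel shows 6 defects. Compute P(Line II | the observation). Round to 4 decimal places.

Apply Bayes' rule: the posterior for each component is proportional to its prior times its likelihood at x.
Poisson probabilities:
  L_I = 0.141174
  L_II = 0.15366
Weight by the priors:
  w_I·L_I = 0.25 × 0.141174 = 0.0352935
  w_II·L_II = 0.75 × 0.15366 = 0.115245
Denominator: 0.0352935 + 0.115245 = 0.150539
P(Line II | 6 defects) = 0.115245 / 0.150539 ≈ 0.7656

0.7656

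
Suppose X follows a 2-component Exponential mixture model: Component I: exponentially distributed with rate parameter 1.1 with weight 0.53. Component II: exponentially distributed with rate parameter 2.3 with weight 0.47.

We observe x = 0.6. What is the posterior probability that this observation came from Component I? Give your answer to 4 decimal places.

By Bayes' theorem, P(k | x) = w_k f_k(x) / Σ_j w_j f_j(x).
Evaluate each component's likelihood at the observed value:
  p_I = 1.1·e^(−1.1·0.6) = 1.1·e^(−0.6600) = 0.568536
  p_II = 2.3·e^(−2.3·0.6) = 2.3·e^(−1.3800) = 0.578631
Unnormalised posteriors:
  w_I·p_I = 0.53 × 0.568536 = 0.301324
  w_II·p_II = 0.47 × 0.578631 = 0.271956
Marginal: 0.301324 + 0.271956 = 0.573281
So the posterior for Component I is 0.301324 / 0.573281 ≈ 0.5256.

0.5256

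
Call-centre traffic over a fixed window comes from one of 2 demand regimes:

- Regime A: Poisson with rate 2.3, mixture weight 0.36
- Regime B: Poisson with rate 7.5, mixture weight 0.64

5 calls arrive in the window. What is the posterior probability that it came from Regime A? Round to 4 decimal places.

0.2166

Posterior ∝ prior × likelihood, so P(k | x) ∝ P(Z=k) f_k(x); normalise over all components.
Poisson probabilities:
  p_A = e^(−2.3)·2.3^5/5! = 0.053775
  p_B = e^(−7.5)·7.5^5/5! = 0.109375
Unnormalised posteriors:
  P(Z=A)·p_A = 0.36 × 0.053775 = 0.019359
  P(Z=B)·p_B = 0.64 × 0.109375 = 0.0699997
Sum: 0.019359 + 0.0699997 = 0.0893587
Responsibility of Regime A: 0.019359 / 0.0893587 ≈ 0.2166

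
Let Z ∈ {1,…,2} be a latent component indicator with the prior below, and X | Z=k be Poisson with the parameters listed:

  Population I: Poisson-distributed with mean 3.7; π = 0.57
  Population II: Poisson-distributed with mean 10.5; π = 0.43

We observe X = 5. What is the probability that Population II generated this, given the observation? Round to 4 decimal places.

0.1339

Apply Bayes' rule: the posterior for each component is proportional to its prior times its likelihood at x.
Evaluate each component's likelihood at the observed value:
  f_I = 0.142869
  f_II = 0.0292869
Prior × likelihood for each component:
  w_I·f_I = 0.57 × 0.142869 = 0.0814353
  w_II·f_II = 0.43 × 0.0292869 = 0.0125934
Denominator: 0.0814353 + 0.0125934 = 0.0940287
P(Population II | the observation) = 0.0125934 / 0.0940287 ≈ 0.1339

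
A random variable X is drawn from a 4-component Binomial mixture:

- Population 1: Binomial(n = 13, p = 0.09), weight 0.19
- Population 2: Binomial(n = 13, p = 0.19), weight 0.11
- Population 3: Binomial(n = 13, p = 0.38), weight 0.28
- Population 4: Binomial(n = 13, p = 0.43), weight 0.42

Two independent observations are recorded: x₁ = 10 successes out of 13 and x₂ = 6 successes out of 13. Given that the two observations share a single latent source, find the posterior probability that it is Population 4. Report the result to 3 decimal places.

By Bayes' theorem, P(k | x) = P(Z=k) f_k(x) / Σ_j P(Z=j) f_j(x).
Since both observations come from the same component, the likelihood for component k is f_k(x₁)·f_k(x₂).
  f_1 = [7.51476e-09] × [0.000471262] = 3.54142e-12
  f_2 = [9.31874e-06] × [0.0184686] = 1.72104e-07
  f_3 = [0.00427934] × [0.181954] = 0.000778642
  f_4 = [0.0114466] × [0.212057] = 0.00242732
Weight by the priors:
  P(Z=1)·f_1 = 0.19 × 3.54142e-12 = 6.7287e-13
  P(Z=2)·f_2 = 0.11 × 1.72104e-07 = 1.89314e-08
  P(Z=3)·f_3 = 0.28 × 0.000778642 = 0.00021802
  P(Z=4)·f_4 = 0.42 × 0.00242732 = 0.00101947
Normaliser: 6.7287e-13 + 1.89314e-08 + 0.00021802 + 0.00101947 = 0.00123751
Responsibility of Population 4: 0.00101947 / 0.00123751 ≈ 0.824

0.824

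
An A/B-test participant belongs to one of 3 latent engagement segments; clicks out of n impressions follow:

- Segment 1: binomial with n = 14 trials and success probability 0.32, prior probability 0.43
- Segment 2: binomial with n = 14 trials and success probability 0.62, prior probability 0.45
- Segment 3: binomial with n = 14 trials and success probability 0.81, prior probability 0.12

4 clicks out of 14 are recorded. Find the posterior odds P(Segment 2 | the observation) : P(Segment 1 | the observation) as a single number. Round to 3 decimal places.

0.044

Posterior odds = (π_i f_i(x)) / (π_j f_j(x)); the normalising sum cancels.
Evaluate each component's likelihood at the observed value:
  L_1 = 0.221883
  L_2 = 0.00928617
  L_3 = 2.64186e-05
Posterior odds = (π_2·L_2) / (π_1·L_1) = (0.45·0.00928617) / (0.43·0.221883) = 0.00417878 / 0.0954095 ≈ 0.044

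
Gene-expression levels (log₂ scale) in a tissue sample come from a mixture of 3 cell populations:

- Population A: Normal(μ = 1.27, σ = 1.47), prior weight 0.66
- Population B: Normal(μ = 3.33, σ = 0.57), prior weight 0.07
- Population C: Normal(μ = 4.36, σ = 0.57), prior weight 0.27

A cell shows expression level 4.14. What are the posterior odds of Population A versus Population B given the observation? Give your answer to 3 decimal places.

Since P(k|x) ∝ P(Z=k) f_k(x), the posterior odds are P(Z=i) f_i(x) / (P(Z=j) f_j(x)).
Normal densities:
  p_A = (1/(1.47·√(2π)))·exp(−(4.14−1.27)²/(2·1.47²)) = 0.271389·exp(-1.90590) = 0.0403527
  p_B = (1/(0.57·√(2π)))·exp(−(4.14−3.33)²/(2·0.57²)) = 0.699899·exp(-1.00970) = 0.254994
  p_C = (1/(0.57·√(2π)))·exp(−(4.14−4.36)²/(2·0.57²)) = 0.699899·exp(-0.07448) = 0.649661
0.0266328 / 0.0178496 ≈ 1.492

1.492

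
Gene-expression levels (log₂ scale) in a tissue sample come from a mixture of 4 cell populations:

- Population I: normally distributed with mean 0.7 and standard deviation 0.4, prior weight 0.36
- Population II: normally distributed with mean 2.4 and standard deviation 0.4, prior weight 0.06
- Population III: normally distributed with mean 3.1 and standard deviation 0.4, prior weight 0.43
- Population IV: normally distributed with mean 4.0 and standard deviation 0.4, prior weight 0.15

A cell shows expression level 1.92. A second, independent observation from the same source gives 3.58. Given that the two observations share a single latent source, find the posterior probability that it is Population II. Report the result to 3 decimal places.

0.122

P(component k | x) = π_k·f_k(x) / marginal(x), where marginal(x) = Σ_j π_j·f_j(x).
Since both observations come from the same component, the likelihood for component k is f_k(x₁)·f_k(x₂).
  f_I = [(1/(0.4·√(2π)))·exp(−(1.92−0.7)²/(2·0.4²)) = 0.997356·exp(-4.65125) = 0.00952441] × [5.51997e-12] = 5.25745e-14
  f_II = [(1/(0.4·√(2π)))·exp(−(1.92−2.4)²/(2·0.4²)) = 0.997356·exp(-0.72000) = 0.485465] × [0.0128566] = 0.00624143
  f_III = [(1/(0.4·√(2π)))·exp(−(1.92−3.1)²/(2·0.4²)) = 0.997356·exp(-4.35125) = 0.0128566] × [0.485465] = 0.00624143
  f_IV = [(1/(0.4·√(2π)))·exp(−(1.92−4.0)²/(2·0.4²)) = 0.997356·exp(-13.52000) = 1.34026e-06] × [0.574705] = 7.70254e-07
Prior × likelihood for each component:
  π_I·f_I = 0.36 × 5.25745e-14 = 1.89268e-14
  π_II·f_II = 0.06 × 0.00624143 = 0.000374486
  π_III·f_III = 0.43 × 0.00624143 = 0.00268382
  π_IV·f_IV = 0.15 × 7.70254e-07 = 1.15538e-07
Sum: 1.89268e-14 + 0.000374486 + 0.00268382 + 1.15538e-07 = 0.00305842
P(Population II | x₁,x₂) ≈ 0.122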